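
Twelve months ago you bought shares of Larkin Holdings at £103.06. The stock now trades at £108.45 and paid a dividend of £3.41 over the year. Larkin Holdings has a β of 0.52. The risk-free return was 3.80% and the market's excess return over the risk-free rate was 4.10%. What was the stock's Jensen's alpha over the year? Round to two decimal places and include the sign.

Realised HPR = (P1 + D1 − P0) / P0 = (108.45 + 3.41 − 103.06) / 103.06 = 8.80 / 103.06 = 8.5387%
CAPM required = R_f + β·MRP = 3.80% + 0.52 × 4.10% = 5.9320%
α = realised − required = 8.5387% − 5.9320% = +2.61%

+2.61%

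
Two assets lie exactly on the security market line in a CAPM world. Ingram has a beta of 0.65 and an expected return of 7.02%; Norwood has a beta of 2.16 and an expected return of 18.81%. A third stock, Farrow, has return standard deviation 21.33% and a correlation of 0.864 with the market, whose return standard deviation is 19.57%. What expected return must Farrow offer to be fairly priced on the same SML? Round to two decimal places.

9.30%

MRP = (18.81% − 7.02%) / (2.16 − 0.65) = 7.8079%
R_f = 7.02% − 0.65 × 7.8079% = 1.9449%
β_Farrow = ρ·σ_i/σ_m = 0.864 × 21.33 / 19.57 = 0.9417
E(R_Farrow) = R_f + β × MRP = 1.9449% + 0.9417 × 7.8079% = 9.30%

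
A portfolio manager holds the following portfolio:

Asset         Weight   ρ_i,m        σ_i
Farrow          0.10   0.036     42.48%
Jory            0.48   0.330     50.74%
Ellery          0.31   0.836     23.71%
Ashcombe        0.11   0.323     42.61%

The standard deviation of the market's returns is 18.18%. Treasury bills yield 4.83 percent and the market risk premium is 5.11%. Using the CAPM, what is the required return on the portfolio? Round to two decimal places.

9.28%

β_Farrow = 0.036 × 42.48% / 18.18% = 0.0841
β_Jory = 0.330 × 50.74% / 18.18% = 0.9210
β_Ellery = 0.836 × 23.71% / 18.18% = 1.0903
β_Ashcombe = 0.323 × 42.61% / 18.18% = 0.7570
β_P = Σ w_i β_i = 0.10×0.0841 + 0.48×0.9210 + 0.31×1.0903 + 0.11×0.7570 = 0.8718
E(R_P) = R_f + β_P × MRP = 4.83% + 0.8718 × 5.11% = 9.28%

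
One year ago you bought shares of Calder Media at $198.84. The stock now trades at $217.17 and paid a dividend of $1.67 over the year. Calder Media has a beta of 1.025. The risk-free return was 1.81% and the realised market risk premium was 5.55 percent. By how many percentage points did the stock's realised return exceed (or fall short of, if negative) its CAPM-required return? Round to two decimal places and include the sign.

+2.56%

Realised HPR = (P1 + D1 − P0) / P0 = (217.17 + 1.67 − 198.84) / 198.84 = 20.00 / 198.84 = 10.0583%
CAPM required = R_f + β·MRP = 1.81% + 1.025 × 5.55% = 7.49875%
α = realised − required = 10.0583% − 7.49875% = +2.56%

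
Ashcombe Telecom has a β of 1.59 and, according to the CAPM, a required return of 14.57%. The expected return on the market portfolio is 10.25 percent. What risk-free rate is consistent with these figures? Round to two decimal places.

E(R) = R_f + β(E(R_m) − R_f) = R_f(1 − β) + β·E(R_m)
14.57% = R_f × (1 − 1.59) + 1.59 × 10.25%
14.57% = R_f × -0.59 + 16.2975%
R_f = (14.57% − 16.2975%) / -0.59 = 2.93%

2.93%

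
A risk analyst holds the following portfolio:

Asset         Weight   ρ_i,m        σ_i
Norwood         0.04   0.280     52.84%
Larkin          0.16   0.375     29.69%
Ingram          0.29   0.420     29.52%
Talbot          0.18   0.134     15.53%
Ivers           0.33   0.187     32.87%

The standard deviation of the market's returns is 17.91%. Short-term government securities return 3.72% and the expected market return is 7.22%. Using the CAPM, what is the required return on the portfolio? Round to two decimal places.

β_Norwood = 0.280 × 52.84% / 17.91% = 0.8261
β_Larkin = 0.375 × 29.69% / 17.91% = 0.6216
β_Ingram = 0.420 × 29.52% / 17.91% = 0.6923
β_Talbot = 0.134 × 15.53% / 17.91% = 0.1162
β_Ivers = 0.187 × 32.87% / 17.91% = 0.3432
β_P = Σ w_i β_i = 0.04×0.8261 + 0.16×0.6216 + 0.29×0.6923 + 0.18×0.1162 + 0.33×0.3432 = 0.4674
MRP = 7.22% − 3.72% = 3.50%
E(R_P) = R_f + β_P × MRP = 3.72% + 0.4674 × 3.50% = 5.36%

5.36%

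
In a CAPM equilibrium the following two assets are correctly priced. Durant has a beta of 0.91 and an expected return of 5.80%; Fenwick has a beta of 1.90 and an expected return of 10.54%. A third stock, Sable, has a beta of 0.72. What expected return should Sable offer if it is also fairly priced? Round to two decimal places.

4.89%

MRP (SML slope) = (10.54% − 5.80%) / (1.90 − 0.91) = 4.74% / 0.99 = 4.7879%
R_f (intercept) = 5.80% − 0.91 × 4.7879% = 1.4430%
E(R_Sable) = R_f + β × MRP = 1.4430% + 0.72 × 4.7879% = 4.89%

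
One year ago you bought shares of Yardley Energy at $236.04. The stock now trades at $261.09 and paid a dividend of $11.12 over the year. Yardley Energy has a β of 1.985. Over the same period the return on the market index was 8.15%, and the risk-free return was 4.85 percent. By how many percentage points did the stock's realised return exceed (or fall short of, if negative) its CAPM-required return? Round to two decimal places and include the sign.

Realised HPR = (P1 + D1 − P0) / P0 = (261.09 + 11.12 − 236.04) / 236.04 = 36.17 / 236.04 = 15.3237%
MRP = 8.15% − 4.85% = 3.30%
CAPM required = R_f + β·MRP = 4.85% + 1.985 × 3.30% = 11.40050%
α = realised − required = 15.3237% − 11.40050% = +3.92%

+3.92%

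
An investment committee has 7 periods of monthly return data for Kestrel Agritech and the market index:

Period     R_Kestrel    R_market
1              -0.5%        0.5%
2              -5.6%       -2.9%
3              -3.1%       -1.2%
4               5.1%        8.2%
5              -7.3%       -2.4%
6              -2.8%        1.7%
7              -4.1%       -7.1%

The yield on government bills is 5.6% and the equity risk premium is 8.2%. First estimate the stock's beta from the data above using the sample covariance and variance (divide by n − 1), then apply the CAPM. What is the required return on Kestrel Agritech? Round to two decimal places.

11.38%

Mean R_i = (-0.5 − 5.6 − 3.1 + 5.1 − 7.3 − 2.8 − 4.1) / 7 = -2.6143%
Mean R_m = (0.5 − 2.9 − 1.2 + 8.2 − 2.4 + 1.7 − 7.1) / 7 = -0.4571%
Σ(R_i − R̄_i)(R_m − R̄_m) = 95.0343  ⇒  Cov = 95.0343 / 6 = 15.8391
Σ(R_m − R̄_m)² = 134.9371  ⇒  Var(R_m) = 134.9371 / 6 = 22.4895
β = Cov / Var(R_m) = 15.8391 / 22.4895 = 0.7043
E(R) = R_f + β × MRP = 5.6% + 0.7043 × 8.2% = 11.38%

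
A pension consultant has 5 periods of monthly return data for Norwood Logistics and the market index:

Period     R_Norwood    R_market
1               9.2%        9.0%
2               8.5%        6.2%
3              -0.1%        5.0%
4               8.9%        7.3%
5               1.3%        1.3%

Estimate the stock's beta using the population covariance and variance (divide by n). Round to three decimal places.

1.239

Mean R_i = (9.2 + 8.5 − 0.1 + 8.9 + 1.3) / 5 = 5.5600%
Mean R_m = (9.0 + 6.2 + 5.0 + 7.3 + 1.3) / 5 = 5.7600%
Σ(R_i − R̄_i)(R_m − R̄_m) = 41.5320  ⇒  Cov = 41.5320 / 5 = 8.3064
Σ(R_m − R̄_m)² = 33.5320  ⇒  Var(R_m) = 33.5320 / 5 = 6.7064
β = Cov / Var(R_m) = 8.3064 / 6.7064 = 1.2386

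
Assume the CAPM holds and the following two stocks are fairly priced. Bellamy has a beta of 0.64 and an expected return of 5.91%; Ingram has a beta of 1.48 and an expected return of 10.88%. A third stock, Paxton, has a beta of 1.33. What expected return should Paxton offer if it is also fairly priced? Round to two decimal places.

MRP (SML slope) = (10.88% − 5.91%) / (1.48 − 0.64) = 4.97% / 0.84 = 5.9167%
R_f (intercept) = 5.91% − 0.64 × 5.9167% = 2.1233%
E(R_Paxton) = R_f + β × MRP = 2.1233% + 1.33 × 5.9167% = 9.99%

9.99%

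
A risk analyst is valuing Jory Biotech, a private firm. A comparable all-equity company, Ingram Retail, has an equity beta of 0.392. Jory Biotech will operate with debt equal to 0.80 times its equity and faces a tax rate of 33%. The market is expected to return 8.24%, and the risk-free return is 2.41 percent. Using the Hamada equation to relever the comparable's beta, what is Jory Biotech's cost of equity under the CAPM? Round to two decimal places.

5.92%

β_L = β_U × [1 + (1 − t)(D/E)] = 0.392 × [1 + (1 − 0.33) × 0.80]
    = 0.392 × [1 + 0.67 × 0.80] = 0.392 × 1.5360 = 0.6021
MRP = 8.24% − 2.41% = 5.83%
E(R) = R_f + β_L × MRP = 2.41% + 0.6021 × 5.83% = 5.92%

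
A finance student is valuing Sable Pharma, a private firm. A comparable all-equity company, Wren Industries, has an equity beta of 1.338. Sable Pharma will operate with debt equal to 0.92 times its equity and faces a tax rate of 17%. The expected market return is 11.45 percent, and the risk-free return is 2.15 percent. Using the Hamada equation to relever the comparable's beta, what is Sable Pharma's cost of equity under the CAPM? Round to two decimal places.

24.10%

β_L = β_U × [1 + (1 − t)(D/E)] = 1.338 × [1 + (1 − 0.17) × 0.92]
    = 1.338 × [1 + 0.83 × 0.92] = 1.338 × 1.7636 = 2.3597
MRP = 11.45% − 2.15% = 9.30%
E(R) = R_f + β_L × MRP = 2.15% + 2.3597 × 9.30% = 24.10%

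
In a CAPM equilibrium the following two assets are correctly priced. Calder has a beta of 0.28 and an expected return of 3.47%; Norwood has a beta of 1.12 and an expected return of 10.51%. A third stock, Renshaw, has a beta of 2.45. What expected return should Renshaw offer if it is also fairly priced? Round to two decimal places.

MRP (SML slope) = (10.51% − 3.47%) / (1.12 − 0.28) = 7.04% / 0.84 = 8.3810%
R_f (intercept) = 3.47% − 0.28 × 8.3810% = 1.1233%
E(R_Renshaw) = R_f + β × MRP = 1.1233% + 2.45 × 8.3810% = 21.66%

21.66%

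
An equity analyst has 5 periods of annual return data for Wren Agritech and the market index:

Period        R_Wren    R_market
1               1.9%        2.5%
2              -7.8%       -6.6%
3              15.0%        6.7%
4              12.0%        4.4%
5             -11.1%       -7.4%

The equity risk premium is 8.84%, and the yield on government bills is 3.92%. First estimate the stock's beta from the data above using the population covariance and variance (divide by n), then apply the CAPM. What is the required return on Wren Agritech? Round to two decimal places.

19.24%

Mean R_i = (1.9 − 7.8 + 15.0 + 12.0 − 11.1) / 5 = 2.0000%
Mean R_m = (2.5 − 6.6 + 6.7 + 4.4 − 7.4) / 5 = -0.0800%
Σ(R_i − R̄_i)(R_m − R̄_m) = 292.4700  ⇒  Cov = 292.4700 / 5 = 58.4940
Σ(R_m − R̄_m)² = 168.7880  ⇒  Var(R_m) = 168.7880 / 5 = 33.7576
β = Cov / Var(R_m) = 58.4940 / 33.7576 = 1.7328
E(R) = R_f + β × MRP = 3.92% + 1.7328 × 8.84% = 19.24%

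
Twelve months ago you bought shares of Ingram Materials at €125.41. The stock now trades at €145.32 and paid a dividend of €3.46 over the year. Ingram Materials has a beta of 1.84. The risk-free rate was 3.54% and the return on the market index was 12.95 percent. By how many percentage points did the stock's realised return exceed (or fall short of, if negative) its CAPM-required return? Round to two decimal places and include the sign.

Realised HPR = (P1 + D1 − P0) / P0 = (145.32 + 3.46 − 125.41) / 125.41 = 23.37 / 125.41 = 18.6349%
MRP = 12.95% − 3.54% = 9.41%
CAPM required = R_f + β·MRP = 3.54% + 1.84 × 9.41% = 20.8544%
α = realised − required = 18.6349% − 20.8544% = -2.22%

-2.22%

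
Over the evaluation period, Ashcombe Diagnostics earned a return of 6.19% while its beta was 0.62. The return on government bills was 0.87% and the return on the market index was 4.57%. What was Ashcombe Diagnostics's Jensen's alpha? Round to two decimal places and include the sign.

Market excess return = 4.57% − 0.87% = 3.70%
CAPM benchmark = R_f + β(R_m − R_f) = 0.87% + 0.62 × 3.70% = 3.1640%
α = actual − benchmark = 6.19% − 3.1640% = +3.03%

+3.03%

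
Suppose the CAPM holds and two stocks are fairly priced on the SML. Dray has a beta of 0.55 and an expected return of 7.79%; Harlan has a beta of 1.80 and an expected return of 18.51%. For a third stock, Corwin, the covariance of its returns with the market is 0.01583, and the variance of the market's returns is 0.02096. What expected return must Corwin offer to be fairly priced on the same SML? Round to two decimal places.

MRP = (18.51% − 7.79%) / (1.80 − 0.55) = 8.5760%
R_f = 7.79% − 0.55 × 8.5760% = 3.0732%
β_Corwin = Cov / Var(R_m) = 0.01583 / 0.02096 = 0.7552
E(R_Corwin) = R_f + β × MRP = 3.0732% + 0.7552 × 8.5760% = 9.55%

9.55%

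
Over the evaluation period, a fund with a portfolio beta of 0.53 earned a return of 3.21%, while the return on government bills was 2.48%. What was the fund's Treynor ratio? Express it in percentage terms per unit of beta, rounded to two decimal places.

Treynor = (R_P − R_f) / β_P = (3.21% − 2.48%) / 0.5300 = 0.73% / 0.5300 = 1.38%

1.38%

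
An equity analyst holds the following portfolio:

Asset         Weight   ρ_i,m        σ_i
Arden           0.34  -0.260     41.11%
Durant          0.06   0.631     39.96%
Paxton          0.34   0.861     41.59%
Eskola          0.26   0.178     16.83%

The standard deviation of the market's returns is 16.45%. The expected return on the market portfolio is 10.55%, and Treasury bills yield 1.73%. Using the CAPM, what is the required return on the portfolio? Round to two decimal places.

7.54%

β_Arden = -0.260 × 41.11% / 16.45% = -0.6498
β_Durant = 0.631 × 39.96% / 16.45% = 1.5328
β_Paxton = 0.861 × 41.59% / 16.45% = 2.1768
β_Eskola = 0.178 × 16.83% / 16.45% = 0.1821
β_P = Σ w_i β_i = 0.34×-0.6498 + 0.06×1.5328 + 0.34×2.1768 + 0.26×0.1821 = 0.6585
MRP = 10.55% − 1.73% = 8.82%
E(R_P) = R_f + β_P × MRP = 1.73% + 0.6585 × 8.82% = 7.54%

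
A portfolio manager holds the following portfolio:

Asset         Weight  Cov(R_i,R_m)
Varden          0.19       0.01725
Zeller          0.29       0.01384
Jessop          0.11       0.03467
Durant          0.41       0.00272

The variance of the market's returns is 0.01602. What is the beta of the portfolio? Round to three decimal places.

β_Varden = 0.01725 / 0.01602 = 1.0768
β_Zeller = 0.01384 / 0.01602 = 0.8639
β_Jessop = 0.03467 / 0.01602 = 2.1642
β_Durant = 0.00272 / 0.01602 = 0.1698
β_P = Σ w_i β_i = 0.19×1.0768 + 0.29×0.8639 + 0.11×2.1642 + 0.41×0.1698 = 0.7628

0.763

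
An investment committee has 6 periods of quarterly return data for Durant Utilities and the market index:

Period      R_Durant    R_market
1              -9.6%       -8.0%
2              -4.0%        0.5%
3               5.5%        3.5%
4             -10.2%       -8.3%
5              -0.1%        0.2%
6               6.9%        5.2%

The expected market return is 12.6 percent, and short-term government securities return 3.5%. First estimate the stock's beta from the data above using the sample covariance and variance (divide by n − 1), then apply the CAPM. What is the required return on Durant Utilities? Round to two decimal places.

Mean R_i = (-9.6 − 4.0 + 5.5 − 10.2 − 0.1 + 6.9) / 6 = -1.9167%
Mean R_m = (-8.0 + 0.5 + 3.5 − 8.3 + 0.2 + 5.2) / 6 = -1.1500%
Σ(R_i − R̄_i)(R_m − R̄_m) = 201.3450  ⇒  Cov = 201.3450 / 5 = 40.2690
Σ(R_m − R̄_m)² = 164.5350  ⇒  Var(R_m) = 164.5350 / 5 = 32.9070
β = Cov / Var(R_m) = 40.2690 / 32.9070 = 1.2237
MRP = 12.6% − 3.5% = 9.10%
E(R) = R_f + β × MRP = 3.5% + 1.2237 × 9.1% = 14.64%

14.64%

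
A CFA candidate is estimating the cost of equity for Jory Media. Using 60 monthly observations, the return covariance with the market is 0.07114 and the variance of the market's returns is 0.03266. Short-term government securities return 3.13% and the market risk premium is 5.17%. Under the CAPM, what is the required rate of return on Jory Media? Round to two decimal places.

β = Cov(R_i, R_m) / Var(R_m) = 0.07114 / 0.03266 = 2.1782
E(R) = R_f + β × MRP = 3.13% + 2.1782 × 5.17% = 14.39%

14.39%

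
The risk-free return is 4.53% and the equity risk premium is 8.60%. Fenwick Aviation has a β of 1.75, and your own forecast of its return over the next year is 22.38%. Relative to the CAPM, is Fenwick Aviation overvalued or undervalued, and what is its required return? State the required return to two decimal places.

Undervalued; required return 19.58%

Required return = R_f + β·MRP = 4.53% + 1.75 × 8.60% = 19.58%
Forecast 22.38% > required 19.58% → the stock plots above the SML → undervalued.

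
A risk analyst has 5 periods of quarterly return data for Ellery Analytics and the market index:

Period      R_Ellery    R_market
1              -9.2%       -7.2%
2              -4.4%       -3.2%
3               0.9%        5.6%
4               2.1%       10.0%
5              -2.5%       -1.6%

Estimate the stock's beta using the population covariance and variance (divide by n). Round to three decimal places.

Mean R_i = (-9.2 − 4.4 + 0.9 + 2.1 − 2.5) / 5 = -2.6200%
Mean R_m = (-7.2 − 3.2 + 5.6 + 10.0 − 1.6) / 5 = 0.7200%
Σ(R_i − R̄_i)(R_m − R̄_m) = 119.7920  ⇒  Cov = 119.7920 / 5 = 23.9584
Σ(R_m − R̄_m)² = 193.4080  ⇒  Var(R_m) = 193.4080 / 5 = 38.6816
β = Cov / Var(R_m) = 23.9584 / 38.6816 = 0.6194

0.619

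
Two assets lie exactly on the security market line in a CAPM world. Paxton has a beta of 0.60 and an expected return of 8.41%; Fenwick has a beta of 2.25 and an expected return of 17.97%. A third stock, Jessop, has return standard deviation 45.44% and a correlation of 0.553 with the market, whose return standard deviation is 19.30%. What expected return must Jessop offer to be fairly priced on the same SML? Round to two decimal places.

MRP = (17.97% − 8.41%) / (2.25 − 0.60) = 5.7939%
R_f = 8.41% − 0.60 × 5.7939% = 4.9337%
β_Jessop = ρ·σ_i/σ_m = 0.553 × 45.44 / 19.30 = 1.3020
E(R_Jessop) = R_f + β × MRP = 4.9337% + 1.3020 × 5.7939% = 12.48%

12.48%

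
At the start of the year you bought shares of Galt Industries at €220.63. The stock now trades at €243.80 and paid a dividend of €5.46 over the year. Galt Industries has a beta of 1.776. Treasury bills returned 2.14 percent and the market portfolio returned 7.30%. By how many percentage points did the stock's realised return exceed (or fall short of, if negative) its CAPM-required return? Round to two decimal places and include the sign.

+1.67%

Realised HPR = (P1 + D1 − P0) / P0 = (243.80 + 5.46 − 220.63) / 220.63 = 28.63 / 220.63 = 12.9765%
MRP = 7.30% − 2.14% = 5.16%
CAPM required = R_f + β·MRP = 2.14% + 1.776 × 5.16% = 11.30416%
α = realised − required = 12.9765% − 11.30416% = +1.67%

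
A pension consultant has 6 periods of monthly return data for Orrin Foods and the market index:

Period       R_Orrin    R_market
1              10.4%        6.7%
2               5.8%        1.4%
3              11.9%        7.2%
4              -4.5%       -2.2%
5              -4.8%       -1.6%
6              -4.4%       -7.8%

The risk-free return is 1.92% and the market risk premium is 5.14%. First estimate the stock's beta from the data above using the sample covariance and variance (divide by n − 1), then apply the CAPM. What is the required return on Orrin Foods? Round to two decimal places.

Mean R_i = (10.4 + 5.8 + 11.9 − 4.5 − 4.8 − 4.4) / 6 = 2.4000%
Mean R_m = (6.7 + 1.4 + 7.2 − 2.2 − 1.6 − 7.8) / 6 = 0.6167%
Σ(R_i − R̄_i)(R_m − R̄_m) = 206.5000  ⇒  Cov = 206.5000 / 5 = 41.3000
Σ(R_m − R̄_m)² = 164.6483  ⇒  Var(R_m) = 164.6483 / 5 = 32.9297
β = Cov / Var(R_m) = 41.3000 / 32.9297 = 1.2542
E(R) = R_f + β × MRP = 1.92% + 1.2542 × 5.14% = 8.37%

8.37%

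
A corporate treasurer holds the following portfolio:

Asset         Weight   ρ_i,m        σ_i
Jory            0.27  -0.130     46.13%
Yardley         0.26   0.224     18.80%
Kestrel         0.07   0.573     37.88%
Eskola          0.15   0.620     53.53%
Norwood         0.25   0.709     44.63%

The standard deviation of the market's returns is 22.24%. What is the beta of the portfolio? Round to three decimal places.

0.624

β_Jory = -0.130 × 46.13% / 22.24% = -0.2696
β_Yardley = 0.224 × 18.80% / 22.24% = 0.1894
β_Kestrel = 0.573 × 37.88% / 22.24% = 0.9760
β_Eskola = 0.620 × 53.53% / 22.24% = 1.4923
β_Norwood = 0.709 × 44.63% / 22.24% = 1.4228
β_P = Σ w_i β_i = 0.27×-0.2696 + 0.26×0.1894 + 0.07×0.9760 + 0.15×1.4923 + 0.25×1.4228 = 0.6243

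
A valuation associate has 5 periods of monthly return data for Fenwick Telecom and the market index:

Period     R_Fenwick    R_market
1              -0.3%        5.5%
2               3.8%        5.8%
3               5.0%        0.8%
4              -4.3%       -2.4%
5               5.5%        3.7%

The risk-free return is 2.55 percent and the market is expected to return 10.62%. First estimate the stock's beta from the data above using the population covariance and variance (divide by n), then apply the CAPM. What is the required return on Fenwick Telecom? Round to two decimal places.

Mean R_i = (-0.3 + 3.8 + 5.0 − 4.3 + 5.5) / 5 = 1.9400%
Mean R_m = (5.5 + 5.8 + 0.8 − 2.4 + 3.7) / 5 = 2.6800%
Σ(R_i − R̄_i)(R_m − R̄_m) = 29.0640  ⇒  Cov = 29.0640 / 5 = 5.8128
Σ(R_m − R̄_m)² = 48.0680  ⇒  Var(R_m) = 48.0680 / 5 = 9.6136
β = Cov / Var(R_m) = 5.8128 / 9.6136 = 0.6046
MRP = 10.62% − 2.55% = 8.07%
E(R) = R_f + β × MRP = 2.55% + 0.6046 × 8.07% = 7.43%

7.43%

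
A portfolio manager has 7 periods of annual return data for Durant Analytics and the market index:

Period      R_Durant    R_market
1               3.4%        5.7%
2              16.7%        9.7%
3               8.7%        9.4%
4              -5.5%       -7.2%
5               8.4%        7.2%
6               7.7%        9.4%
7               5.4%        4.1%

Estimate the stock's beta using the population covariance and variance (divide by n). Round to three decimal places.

Mean R_i = (3.4 + 16.7 + 8.7 − 5.5 + 8.4 + 7.7 + 5.4) / 7 = 6.4000%
Mean R_m = (5.7 + 9.7 + 9.4 − 7.2 + 7.2 + 9.4 + 4.1) / 7 = 5.4714%
Σ(R_i − R̄_i)(R_m − R̄_m) = 212.6300  ⇒  Cov = 212.6300 / 7 = 30.3757
Σ(R_m − R̄_m)² = 214.2343  ⇒  Var(R_m) = 214.2343 / 7 = 30.6049
β = Cov / Var(R_m) = 30.3757 / 30.6049 = 0.9925

0.993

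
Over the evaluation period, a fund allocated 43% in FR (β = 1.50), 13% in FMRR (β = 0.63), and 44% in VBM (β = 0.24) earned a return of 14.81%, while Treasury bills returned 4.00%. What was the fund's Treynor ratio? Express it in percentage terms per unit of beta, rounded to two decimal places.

12.98%

β_P = 0.43×1.50 + 0.13×0.63 + 0.44×0.24 = 0.8325
Treynor = (R_P − R_f) / β_P = (14.81% − 4.00%) / 0.8325 = 10.81% / 0.8325 = 12.98%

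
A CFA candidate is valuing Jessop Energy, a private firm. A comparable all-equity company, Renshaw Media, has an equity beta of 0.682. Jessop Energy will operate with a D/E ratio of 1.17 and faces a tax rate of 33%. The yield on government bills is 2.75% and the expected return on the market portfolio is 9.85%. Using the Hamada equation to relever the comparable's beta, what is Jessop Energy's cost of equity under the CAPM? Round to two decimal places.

11.39%

β_L = β_U × [1 + (1 − t)(D/E)] = 0.682 × [1 + (1 − 0.33) × 1.17]
    = 0.682 × [1 + 0.67 × 1.17] = 0.682 × 1.7839 = 1.2166
MRP = 9.85% − 2.75% = 7.10%
E(R) = R_f + β_L × MRP = 2.75% + 1.2166 × 7.10% = 11.39%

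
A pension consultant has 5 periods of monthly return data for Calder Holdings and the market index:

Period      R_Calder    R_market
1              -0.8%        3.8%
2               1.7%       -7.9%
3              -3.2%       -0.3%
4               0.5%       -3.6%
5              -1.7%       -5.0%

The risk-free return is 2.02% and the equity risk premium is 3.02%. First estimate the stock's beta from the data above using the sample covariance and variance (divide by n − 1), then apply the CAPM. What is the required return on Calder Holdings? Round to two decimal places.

Mean R_i = (-0.8 + 1.7 − 3.2 + 0.5 − 1.7) / 5 = -0.7000%
Mean R_m = (3.8 − 7.9 − 0.3 − 3.6 − 5.0) / 5 = -2.6000%
Σ(R_i − R̄_i)(R_m − R̄_m) = -17.9100  ⇒  Cov = -17.9100 / 4 = -4.4775
Σ(R_m − R̄_m)² = 81.1000  ⇒  Var(R_m) = 81.1000 / 4 = 20.2750
β = Cov / Var(R_m) = -4.4775 / 20.2750 = -0.2208
E(R) = R_f + β × MRP = 2.02% + -0.2208 × 3.02% = 1.35%

1.35%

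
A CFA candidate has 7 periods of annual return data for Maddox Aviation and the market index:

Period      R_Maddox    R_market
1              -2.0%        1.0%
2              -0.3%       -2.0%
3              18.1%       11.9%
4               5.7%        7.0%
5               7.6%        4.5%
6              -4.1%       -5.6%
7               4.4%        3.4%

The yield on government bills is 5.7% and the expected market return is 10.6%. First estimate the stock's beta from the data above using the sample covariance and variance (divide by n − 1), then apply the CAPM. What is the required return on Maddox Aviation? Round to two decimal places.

Mean R_i = (-2.0 − 0.3 + 18.1 + 5.7 + 7.6 − 4.1 + 4.4) / 7 = 4.2000%
Mean R_m = (1.0 − 2.0 + 11.9 + 7.0 + 4.5 − 5.6 + 3.4) / 7 = 2.8857%
Σ(R_i − R̄_i)(R_m − R̄_m) = 241.1700  ⇒  Cov = 241.1700 / 6 = 40.1950
Σ(R_m − R̄_m)² = 200.4886  ⇒  Var(R_m) = 200.4886 / 6 = 33.4148
β = Cov / Var(R_m) = 40.1950 / 33.4148 = 1.2029
MRP = 10.6% − 5.7% = 4.90%
E(R) = R_f + β × MRP = 5.7% + 1.2029 × 4.9% = 11.59%

11.59%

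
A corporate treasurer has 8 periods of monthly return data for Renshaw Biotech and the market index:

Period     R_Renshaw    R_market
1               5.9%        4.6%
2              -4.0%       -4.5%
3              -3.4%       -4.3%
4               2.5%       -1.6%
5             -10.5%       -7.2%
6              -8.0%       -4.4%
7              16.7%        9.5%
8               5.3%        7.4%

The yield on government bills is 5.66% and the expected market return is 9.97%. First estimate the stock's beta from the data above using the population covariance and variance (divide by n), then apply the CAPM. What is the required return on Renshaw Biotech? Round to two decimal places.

11.30%

Mean R_i = (5.9 − 4.0 − 3.4 + 2.5 − 10.5 − 8.0 + 16.7 + 5.3) / 8 = 0.5625%
Mean R_m = (4.6 − 4.5 − 4.3 − 1.6 − 7.2 − 4.4 + 9.5 + 7.4) / 8 = -0.0625%
Σ(R_i − R̄_i)(R_m − R̄_m) = 364.7113  ⇒  Cov = 364.7113 / 8 = 45.5889
Σ(R_m − R̄_m)² = 278.6388  ⇒  Var(R_m) = 278.6388 / 8 = 34.8299
β = Cov / Var(R_m) = 45.5889 / 34.8299 = 1.3089
MRP = 9.97% − 5.66% = 4.31%
E(R) = R_f + β × MRP = 5.66% + 1.3089 × 4.31% = 11.30%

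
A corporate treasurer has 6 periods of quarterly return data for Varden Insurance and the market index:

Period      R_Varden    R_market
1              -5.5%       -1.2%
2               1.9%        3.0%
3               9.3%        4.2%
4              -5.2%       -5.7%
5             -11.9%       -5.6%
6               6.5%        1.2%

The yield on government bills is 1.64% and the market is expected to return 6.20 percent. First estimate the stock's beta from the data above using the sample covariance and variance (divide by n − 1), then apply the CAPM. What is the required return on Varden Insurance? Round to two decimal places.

Mean R_i = (-5.5 + 1.9 + 9.3 − 5.2 − 11.9 + 6.5) / 6 = -0.8167%
Mean R_m = (-1.2 + 3.0 + 4.2 − 5.7 − 5.6 + 1.2) / 6 = -0.6833%
Σ(R_i − R̄_i)(R_m − R̄_m) = 152.0917  ⇒  Cov = 152.0917 / 5 = 30.4183
Σ(R_m − R̄_m)² = 90.5683  ⇒  Var(R_m) = 90.5683 / 5 = 18.1137
β = Cov / Var(R_m) = 30.4183 / 18.1137 = 1.6793
MRP = 6.20% − 1.64% = 4.56%
E(R) = R_f + β × MRP = 1.64% + 1.6793 × 4.56% = 9.30%

9.30%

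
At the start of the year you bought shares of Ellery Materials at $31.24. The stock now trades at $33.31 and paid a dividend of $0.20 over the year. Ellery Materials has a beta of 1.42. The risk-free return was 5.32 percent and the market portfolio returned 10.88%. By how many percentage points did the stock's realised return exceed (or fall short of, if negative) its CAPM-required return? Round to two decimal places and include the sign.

-5.95%

Realised HPR = (P1 + D1 − P0) / P0 = (33.31 + 0.20 − 31.24) / 31.24 = 2.27 / 31.24 = 7.2663%
MRP = 10.88% − 5.32% = 5.56%
CAPM required = R_f + β·MRP = 5.32% + 1.42 × 5.56% = 13.2152%
α = realised − required = 7.2663% − 13.2152% = -5.95%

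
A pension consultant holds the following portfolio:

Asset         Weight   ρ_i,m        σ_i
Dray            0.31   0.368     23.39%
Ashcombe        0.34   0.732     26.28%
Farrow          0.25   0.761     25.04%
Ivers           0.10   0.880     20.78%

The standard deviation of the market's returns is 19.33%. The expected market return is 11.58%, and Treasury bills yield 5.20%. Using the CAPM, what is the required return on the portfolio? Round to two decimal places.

10.42%

β_Dray = 0.368 × 23.39% / 19.33% = 0.4453
β_Ashcombe = 0.732 × 26.28% / 19.33% = 0.9952
β_Farrow = 0.761 × 25.04% / 19.33% = 0.9858
β_Ivers = 0.880 × 20.78% / 19.33% = 0.9460
β_P = Σ w_i β_i = 0.31×0.4453 + 0.34×0.9952 + 0.25×0.9858 + 0.10×0.9460 = 0.8175
MRP = 11.58% − 5.20% = 6.38%
E(R_P) = R_f + β_P × MRP = 5.20% + 0.8175 × 6.38% = 10.42%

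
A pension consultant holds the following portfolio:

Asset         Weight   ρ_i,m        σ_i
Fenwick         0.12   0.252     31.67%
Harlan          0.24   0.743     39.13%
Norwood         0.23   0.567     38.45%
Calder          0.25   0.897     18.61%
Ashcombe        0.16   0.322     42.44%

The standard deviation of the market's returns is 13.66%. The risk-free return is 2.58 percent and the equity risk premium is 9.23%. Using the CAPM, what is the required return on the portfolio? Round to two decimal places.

β_Fenwick = 0.252 × 31.67% / 13.66% = 0.5842
β_Harlan = 0.743 × 39.13% / 13.66% = 2.1284
β_Norwood = 0.567 × 38.45% / 13.66% = 1.5960
β_Calder = 0.897 × 18.61% / 13.66% = 1.2220
β_Ashcombe = 0.322 × 42.44% / 13.66% = 1.0004
β_P = Σ w_i β_i = 0.12×0.5842 + 0.24×2.1284 + 0.23×1.5960 + 0.25×1.2220 + 0.16×1.0004 = 1.4136
E(R_P) = R_f + β_P × MRP = 2.58% + 1.4136 × 9.23% = 15.63%

15.63%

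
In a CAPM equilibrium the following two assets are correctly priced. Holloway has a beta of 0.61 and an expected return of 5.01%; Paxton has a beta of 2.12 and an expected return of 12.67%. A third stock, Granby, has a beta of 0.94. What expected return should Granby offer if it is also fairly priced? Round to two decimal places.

6.68%

MRP (SML slope) = (12.67% − 5.01%) / (2.12 − 0.61) = 7.66% / 1.51 = 5.0728%
R_f (intercept) = 5.01% − 0.61 × 5.0728% = 1.9156%
E(R_Granby) = R_f + β × MRP = 1.9156% + 0.94 × 5.0728% = 6.68%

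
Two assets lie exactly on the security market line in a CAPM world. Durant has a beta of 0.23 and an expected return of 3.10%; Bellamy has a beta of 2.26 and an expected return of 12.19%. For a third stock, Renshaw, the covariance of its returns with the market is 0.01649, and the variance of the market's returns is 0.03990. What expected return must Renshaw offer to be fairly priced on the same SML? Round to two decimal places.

MRP = (12.19% − 3.10%) / (2.26 − 0.23) = 4.4778%
R_f = 3.10% − 0.23 × 4.4778% = 2.0701%
β_Renshaw = Cov / Var(R_m) = 0.01649 / 0.03990 = 0.4133
E(R_Renshaw) = R_f + β × MRP = 2.0701% + 0.4133 × 4.4778% = 3.92%

3.92%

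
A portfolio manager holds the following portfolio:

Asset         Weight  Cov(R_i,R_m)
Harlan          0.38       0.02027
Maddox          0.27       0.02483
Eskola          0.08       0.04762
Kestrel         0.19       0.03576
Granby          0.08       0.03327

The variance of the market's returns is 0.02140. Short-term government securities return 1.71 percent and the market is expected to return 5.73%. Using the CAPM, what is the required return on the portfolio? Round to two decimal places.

β_Harlan = 0.02027 / 0.02140 = 0.9472
β_Maddox = 0.02483 / 0.02140 = 1.1603
β_Eskola = 0.04762 / 0.02140 = 2.2252
β_Kestrel = 0.03576 / 0.02140 = 1.6710
β_Granby = 0.03327 / 0.02140 = 1.5547
β_P = Σ w_i β_i = 0.38×0.9472 + 0.27×1.1603 + 0.08×2.2252 + 0.19×1.6710 + 0.08×1.5547 = 1.2931
MRP = 5.73% − 1.71% = 4.02%
E(R_P) = R_f + β_P × MRP = 1.71% + 1.2931 × 4.02% = 6.91%

6.91%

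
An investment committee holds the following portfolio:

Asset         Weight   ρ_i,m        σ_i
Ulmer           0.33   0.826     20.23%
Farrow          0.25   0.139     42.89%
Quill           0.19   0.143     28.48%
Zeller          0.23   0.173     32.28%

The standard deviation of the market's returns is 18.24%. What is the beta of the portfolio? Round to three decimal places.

β_Ulmer = 0.826 × 20.23% / 18.24% = 0.9161
β_Farrow = 0.139 × 42.89% / 18.24% = 0.3268
β_Quill = 0.143 × 28.48% / 18.24% = 0.2233
β_Zeller = 0.173 × 32.28% / 18.24% = 0.3062
β_P = Σ w_i β_i = 0.33×0.9161 + 0.25×0.3268 + 0.19×0.2233 + 0.23×0.3062 = 0.4969

0.497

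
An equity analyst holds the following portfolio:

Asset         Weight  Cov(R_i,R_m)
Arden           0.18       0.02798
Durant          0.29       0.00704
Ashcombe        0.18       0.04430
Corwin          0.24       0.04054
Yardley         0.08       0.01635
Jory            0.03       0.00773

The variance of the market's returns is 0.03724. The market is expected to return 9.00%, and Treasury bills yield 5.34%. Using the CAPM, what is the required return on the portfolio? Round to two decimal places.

7.93%

β_Arden = 0.02798 / 0.03724 = 0.7513
β_Durant = 0.00704 / 0.03724 = 0.1890
β_Ashcombe = 0.04430 / 0.03724 = 1.1896
β_Corwin = 0.04054 / 0.03724 = 1.0886
β_Yardley = 0.01635 / 0.03724 = 0.4390
β_Jory = 0.00773 / 0.03724 = 0.2076
β_P = Σ w_i β_i = 0.18×0.7513 + 0.29×0.1890 + 0.18×1.1896 + 0.24×1.0886 + 0.08×0.4390 + 0.03×0.2076 = 0.7068
MRP = 9.00% − 5.34% = 3.66%
E(R_P) = R_f + β_P × MRP = 5.34% + 0.7068 × 3.66% = 7.93%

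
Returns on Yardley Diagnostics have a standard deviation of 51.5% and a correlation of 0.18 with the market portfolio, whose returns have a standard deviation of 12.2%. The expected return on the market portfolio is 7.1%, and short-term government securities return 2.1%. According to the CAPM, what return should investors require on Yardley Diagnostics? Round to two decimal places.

5.90%

β = ρ × σ_i / σ_m = 0.18 × 51.5% / 12.2% = 0.7598
MRP = 7.1% − 2.1% = 5.00%
E(R) = 2.1% + 0.7598 × 5.0% = 5.90%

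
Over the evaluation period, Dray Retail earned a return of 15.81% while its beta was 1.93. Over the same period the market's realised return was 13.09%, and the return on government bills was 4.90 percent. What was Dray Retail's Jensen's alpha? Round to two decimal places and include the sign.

Market excess return = 13.09% − 4.90% = 8.19%
CAPM benchmark = R_f + β(R_m − R_f) = 4.90% + 1.93 × 8.19% = 20.7067%
α = actual − benchmark = 15.81% − 20.7067% = -4.90%

-4.90%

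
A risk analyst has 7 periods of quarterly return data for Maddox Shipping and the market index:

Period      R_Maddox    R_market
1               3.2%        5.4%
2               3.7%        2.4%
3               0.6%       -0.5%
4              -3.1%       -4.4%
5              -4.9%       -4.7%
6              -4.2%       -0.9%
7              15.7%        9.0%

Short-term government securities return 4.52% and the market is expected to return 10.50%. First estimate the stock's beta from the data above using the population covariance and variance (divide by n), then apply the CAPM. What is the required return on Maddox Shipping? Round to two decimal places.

12.26%

Mean R_i = (3.2 + 3.7 + 0.6 − 3.1 − 4.9 − 4.2 + 15.7) / 7 = 1.5714%
Mean R_m = (5.4 + 2.4 − 0.5 − 4.4 − 4.7 − 0.9 + 9.0) / 7 = 0.9000%
Σ(R_i − R̄_i)(R_m − R̄_m) = 197.7100  ⇒  Cov = 197.7100 / 7 = 28.2443
Σ(R_m − R̄_m)² = 152.7600  ⇒  Var(R_m) = 152.7600 / 7 = 21.8229
β = Cov / Var(R_m) = 28.2443 / 21.8229 = 1.2943
MRP = 10.50% − 4.52% = 5.98%
E(R) = R_f + β × MRP = 4.52% + 1.2943 × 5.98% = 12.26%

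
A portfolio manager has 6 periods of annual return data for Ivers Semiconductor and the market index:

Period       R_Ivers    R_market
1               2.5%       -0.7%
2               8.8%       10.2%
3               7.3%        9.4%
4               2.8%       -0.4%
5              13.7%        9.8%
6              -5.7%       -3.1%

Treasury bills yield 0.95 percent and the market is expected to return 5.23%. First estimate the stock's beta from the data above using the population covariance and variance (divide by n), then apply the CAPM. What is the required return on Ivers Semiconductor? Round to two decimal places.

Mean R_i = (2.5 + 8.8 + 7.3 + 2.8 + 13.7 − 5.7) / 6 = 4.9000%
Mean R_m = (-0.7 + 10.2 + 9.4 − 0.4 + 9.8 − 3.1) / 6 = 4.2000%
Σ(R_i − R̄_i)(R_m − R̄_m) = 183.9600  ⇒  Cov = 183.9600 / 6 = 30.6600
Σ(R_m − R̄_m)² = 192.8600  ⇒  Var(R_m) = 192.8600 / 6 = 32.1433
β = Cov / Var(R_m) = 30.6600 / 32.1433 = 0.9539
MRP = 5.23% − 0.95% = 4.28%
E(R) = R_f + β × MRP = 0.95% + 0.9539 × 4.28% = 5.03%

5.03%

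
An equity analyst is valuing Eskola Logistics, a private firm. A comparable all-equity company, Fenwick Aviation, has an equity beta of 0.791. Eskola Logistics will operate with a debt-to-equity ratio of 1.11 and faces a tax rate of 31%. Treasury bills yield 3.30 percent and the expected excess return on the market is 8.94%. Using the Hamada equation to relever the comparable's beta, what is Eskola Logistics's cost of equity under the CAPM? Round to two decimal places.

β_L = β_U × [1 + (1 − t)(D/E)] = 0.791 × [1 + (1 − 0.31) × 1.11]
    = 0.791 × [1 + 0.69 × 1.11] = 0.791 × 1.7659 = 1.3968
E(R) = R_f + β_L × MRP = 3.30% + 1.3968 × 8.94% = 15.79%

15.79%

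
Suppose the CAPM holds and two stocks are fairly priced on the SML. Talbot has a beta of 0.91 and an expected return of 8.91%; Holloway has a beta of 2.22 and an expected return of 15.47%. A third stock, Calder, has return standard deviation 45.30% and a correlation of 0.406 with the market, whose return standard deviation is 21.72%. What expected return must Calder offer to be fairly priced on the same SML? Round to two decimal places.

MRP = (15.47% − 8.91%) / (2.22 − 0.91) = 5.0076%
R_f = 8.91% − 0.91 × 5.0076% = 4.3531%
β_Calder = ρ·σ_i/σ_m = 0.406 × 45.30 / 21.72 = 0.8468
E(R_Calder) = R_f + β × MRP = 4.3531% + 0.8468 × 5.0076% = 8.59%

8.59%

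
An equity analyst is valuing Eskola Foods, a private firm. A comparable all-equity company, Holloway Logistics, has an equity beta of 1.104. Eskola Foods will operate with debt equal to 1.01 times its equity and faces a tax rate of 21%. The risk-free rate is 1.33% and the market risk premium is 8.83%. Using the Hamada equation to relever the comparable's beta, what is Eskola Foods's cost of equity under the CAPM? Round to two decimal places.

β_L = β_U × [1 + (1 − t)(D/E)] = 1.104 × [1 + (1 − 0.21) × 1.01]
    = 1.104 × [1 + 0.79 × 1.01] = 1.104 × 1.7979 = 1.9849
E(R) = R_f + β_L × MRP = 1.33% + 1.9849 × 8.83% = 18.86%

18.86%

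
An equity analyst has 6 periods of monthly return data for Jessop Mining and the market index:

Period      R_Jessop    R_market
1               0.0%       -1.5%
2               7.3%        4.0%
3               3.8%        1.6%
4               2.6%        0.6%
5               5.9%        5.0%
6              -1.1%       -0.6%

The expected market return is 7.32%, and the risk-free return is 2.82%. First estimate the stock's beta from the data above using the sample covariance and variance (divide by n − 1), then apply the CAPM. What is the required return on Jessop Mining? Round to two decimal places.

Mean R_i = (0.0 + 7.3 + 3.8 + 2.6 + 5.9 − 1.1) / 6 = 3.0833%
Mean R_m = (-1.5 + 4.0 + 1.6 + 0.6 + 5.0 − 0.6) / 6 = 1.5167%
Σ(R_i − R̄_i)(R_m − R̄_m) = 38.9417  ⇒  Cov = 38.9417 / 5 = 7.7883
Σ(R_m − R̄_m)² = 32.7283  ⇒  Var(R_m) = 32.7283 / 5 = 6.5457
β = Cov / Var(R_m) = 7.7883 / 6.5457 = 1.1898
MRP = 7.32% − 2.82% = 4.50%
E(R) = R_f + β × MRP = 2.82% + 1.1898 × 4.50% = 8.17%

8.17%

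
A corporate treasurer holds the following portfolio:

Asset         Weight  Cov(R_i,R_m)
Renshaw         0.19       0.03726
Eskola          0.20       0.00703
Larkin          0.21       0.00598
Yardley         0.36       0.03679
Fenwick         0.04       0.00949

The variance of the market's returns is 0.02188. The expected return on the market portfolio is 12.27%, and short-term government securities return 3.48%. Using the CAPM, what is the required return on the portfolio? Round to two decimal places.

β_Renshaw = 0.03726 / 0.02188 = 1.7029
β_Eskola = 0.00703 / 0.02188 = 0.3213
β_Larkin = 0.00598 / 0.02188 = 0.2733
β_Yardley = 0.03679 / 0.02188 = 1.6814
β_Fenwick = 0.00949 / 0.02188 = 0.4337
β_P = Σ w_i β_i = 0.19×1.7029 + 0.20×0.3213 + 0.21×0.2733 + 0.36×1.6814 + 0.04×0.4337 = 1.0679
MRP = 12.27% − 3.48% = 8.79%
E(R_P) = R_f + β_P × MRP = 3.48% + 1.0679 × 8.79% = 12.87%

12.87%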